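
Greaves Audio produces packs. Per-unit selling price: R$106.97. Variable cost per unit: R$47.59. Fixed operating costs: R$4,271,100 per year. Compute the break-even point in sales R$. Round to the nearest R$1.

R$7,694,166

CM per unit = R$106.97 − R$47.59 = R$59.38; CM ratio = R$59.38 / R$106.97 = 0.5551.
Break-even sales = FC ÷ CM ratio = R$4,271,100 × R$106.97 / R$59.38 = R$7,694,166.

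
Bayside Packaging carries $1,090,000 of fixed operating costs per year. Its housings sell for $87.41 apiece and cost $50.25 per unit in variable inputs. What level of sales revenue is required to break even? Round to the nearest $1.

Contribution margin per unit = $87.41 − $50.25 = $37.16, a CM ratio of $37.16 ÷ $87.41 = 0.4251.
Break-even revenue = fixed costs × price ÷ CM = $1,090,000 × $87.41 ÷ $37.16 = $2,563,964.

$2,563,964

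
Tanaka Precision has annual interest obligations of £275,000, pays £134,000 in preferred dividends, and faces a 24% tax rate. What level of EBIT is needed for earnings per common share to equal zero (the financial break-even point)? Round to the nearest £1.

£451,316

Preferred dividends are paid after tax, so their pre-tax equivalent is £134,000 ÷ (1 − 0.24) = £176,315.79.
Financial break-even EBIT = interest + D_p ÷ (1 − t) = £275,000 + £176,315.79 = £451,315.79.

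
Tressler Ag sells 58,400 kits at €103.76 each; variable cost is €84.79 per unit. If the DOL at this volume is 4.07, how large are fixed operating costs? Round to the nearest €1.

Contribution at this volume is 58,400 × €18.97 = €1,107,848.00.
DOL = contribution / EBIT, so EBIT = €1,107,848.00 / 4.07 = €272,198.53.
Fixed costs = CM − EBIT = €1,107,848.00 − €272,198.53 = €835,649.

€835,649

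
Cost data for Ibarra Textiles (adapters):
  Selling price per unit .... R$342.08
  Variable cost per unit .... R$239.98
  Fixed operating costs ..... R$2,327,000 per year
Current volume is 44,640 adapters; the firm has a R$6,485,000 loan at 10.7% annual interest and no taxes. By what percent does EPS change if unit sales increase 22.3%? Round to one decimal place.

At 44,640 units, contribution = 44,640 × R$102.10 = R$4,557,744.00.
Operating income = contribution − fixed costs = R$4,557,744.00 − R$2,327,000 = R$2,230,744.00.
Interest = R$693,895.00, so EBIT − I = R$1,536,849.00.
DCL = total CM / (EBIT − I) = R$4,557,744.00 / R$1,536,849.00 = 2.9656.
%ΔEPS = DCL × %ΔSales = 2.9656 × +22.3% = +66.1%.

+66.1%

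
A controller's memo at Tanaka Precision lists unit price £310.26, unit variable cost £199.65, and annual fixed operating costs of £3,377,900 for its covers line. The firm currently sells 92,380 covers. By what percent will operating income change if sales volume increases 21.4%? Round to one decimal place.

+32.0%

Total contribution margin = 92,380 × £110.61 = £10,218,151.80.
Subtracting fixed costs: EBIT = £10,218,151.80 − £3,377,900 = £6,840,251.80.
DOL = contribution ÷ EBIT = £10,218,151.80 ÷ £6,840,251.80 = 1.4938.
Operating income changes by 1.4938 × +21.4% = +32.0%.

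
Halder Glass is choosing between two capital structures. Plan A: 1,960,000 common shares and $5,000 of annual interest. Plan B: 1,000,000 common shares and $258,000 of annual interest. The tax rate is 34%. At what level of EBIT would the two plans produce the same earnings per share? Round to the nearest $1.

Set EPS_A = EPS_B: (EBIT − $5,000)(1 − 0.34) ÷ 1,960,000 = (EBIT − $258,000)(1 − 0.34) ÷ 1,000,000.
Cancelling (1 − t) and cross-multiplying: 1,000,000·(EBIT − 5,000) = 1,960,000·(EBIT − 258,000).
EBIT × (1,960,000 − 1,000,000) = 258,000 × 1,960,000 − 5,000 × 1,000,000 = 500,680,000,000, so EBIT = 500,680,000,000 ÷ 960,000 = 521,541.67.

$521,542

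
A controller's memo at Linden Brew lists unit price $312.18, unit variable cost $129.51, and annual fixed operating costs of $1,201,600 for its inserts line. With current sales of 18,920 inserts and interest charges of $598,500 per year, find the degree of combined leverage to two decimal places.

2.09

Contribution at this volume is 18,920 × $182.67 = $3,456,116.40.
Operating income = contribution − fixed costs = $3,456,116.40 − $1,201,600 = $2,254,516.40. Interest = $598,500.00.
DOL = $3,456,116.40 ÷ $2,254,516.40 = 1.5330; DFL = $2,254,516.40 ÷ $1,656,016.40 = 1.3614.
DCL = DOL × DFL = 1.5330 × 1.3614 = 2.0870.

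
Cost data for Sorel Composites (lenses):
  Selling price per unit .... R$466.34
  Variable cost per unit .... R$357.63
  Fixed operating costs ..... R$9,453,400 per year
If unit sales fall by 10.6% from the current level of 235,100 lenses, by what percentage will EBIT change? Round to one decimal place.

Total contribution margin = 235,100 × R$108.71 = R$25,557,721.00.
EBIT = R$25,557,721.00 − R$9,453,400 = R$16,104,321.00.
DOL = contribution ÷ EBIT = R$25,557,721.00 ÷ R$16,104,321.00 = 1.5870.
So EBIT moves 1.5870 × (-10.6%) = -16.8%.

-16.8%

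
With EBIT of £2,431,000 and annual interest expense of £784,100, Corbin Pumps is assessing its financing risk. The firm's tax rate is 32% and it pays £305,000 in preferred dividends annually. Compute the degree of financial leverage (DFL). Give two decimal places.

2.03

Annual interest charges come to £784,100.00.
Preferred dividends grossed up pre-tax: £305,000 / (1 − 0.32) = £448,529.41.
DFL = EBIT ÷ [EBIT − I − D_p/(1−t)] = £2,431,000 ÷ [£2,431,000 − £784,100.00 − £448,529.41] = £2,431,000 ÷ £1,198,370.59 = 2.0286.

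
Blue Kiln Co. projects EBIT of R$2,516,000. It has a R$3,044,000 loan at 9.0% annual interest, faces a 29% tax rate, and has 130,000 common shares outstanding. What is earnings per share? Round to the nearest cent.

R$12.24

Pre-tax income = R$2,516,000 − R$273,960.00 = R$2,242,040.00.
After tax at 29%: net income = R$2,242,040.00 × 0.71 = R$1,591,848.40.
EPS = R$1,591,848.40 ÷ 130,000 = R$12.24.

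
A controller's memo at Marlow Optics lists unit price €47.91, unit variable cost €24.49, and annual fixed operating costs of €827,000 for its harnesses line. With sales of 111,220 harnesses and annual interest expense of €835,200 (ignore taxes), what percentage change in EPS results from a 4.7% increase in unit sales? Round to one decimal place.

+13.0%

Contribution at this volume is 111,220 × €23.42 = €2,604,772.40.
Operating income = contribution − fixed costs = €2,604,772.40 − €827,000 = €1,777,772.40.
Interest = €835,200.00, so EBIT − I = €942,572.40.
DCL = total CM / (EBIT − I) = €2,604,772.40 / €942,572.40 = 2.7635.
EPS therefore changes by 2.7635 × (+4.7%) = +13.0%.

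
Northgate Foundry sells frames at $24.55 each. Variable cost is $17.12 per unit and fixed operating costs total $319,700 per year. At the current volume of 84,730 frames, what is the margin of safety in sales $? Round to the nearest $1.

Contribution margin per unit = $24.55 − $17.12 = $7.43. Break-even units = $319,700 ÷ $7.43 = 43,028.26; break-even revenue = 43,028.26 × $24.55 = $1,056,343.88.
Actual sales revenue = 84,730 × $24.55 = $2,080,121.50.
Margin of safety = $2,080,121.50 − $1,056,343.88 = $1,023,778.

$1,023,778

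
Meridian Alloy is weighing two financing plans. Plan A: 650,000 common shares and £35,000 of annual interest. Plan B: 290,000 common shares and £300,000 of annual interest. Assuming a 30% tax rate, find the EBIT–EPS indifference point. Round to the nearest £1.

£513,472

Set EPS_A = EPS_B: (EBIT − £35,000)(1 − 0.30) ÷ 650,000 = (EBIT − £300,000)(1 − 0.30) ÷ 290,000.
The (1 − t) factor cancels: (EBIT − 35,000) × 290,000 = (EBIT − 300,000) × 650,000.
EBIT × (650,000 − 290,000) = 300,000 × 650,000 − 35,000 × 290,000 = 184,850,000,000, so EBIT = 184,850,000,000 ÷ 360,000 = 513,472.22.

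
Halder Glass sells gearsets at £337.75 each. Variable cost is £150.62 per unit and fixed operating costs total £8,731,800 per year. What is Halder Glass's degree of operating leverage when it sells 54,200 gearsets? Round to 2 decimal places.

7.19

Contribution at this volume is 54,200 × £187.13 = £10,142,446.00.
Operating income = contribution − fixed costs = £10,142,446.00 − £8,731,800 = £1,410,646.00.
DOL = contribution ÷ EBIT = £10,142,446.00 ÷ £1,410,646.00 = 7.1899.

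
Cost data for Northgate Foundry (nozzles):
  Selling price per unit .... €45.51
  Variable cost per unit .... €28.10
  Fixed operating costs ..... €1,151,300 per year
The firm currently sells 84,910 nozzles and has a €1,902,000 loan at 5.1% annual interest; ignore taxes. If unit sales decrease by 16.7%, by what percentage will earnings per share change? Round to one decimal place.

-107.3%

Contribution at this volume is 84,910 × €17.41 = €1,478,283.10.
EBIT = €1,478,283.10 − €1,151,300 = €326,983.10.
After interest of €97,002.00, pre-tax earnings = €229,981.10.
DCL = total CM / (EBIT − I) = €1,478,283.10 / €229,981.10 = 6.4278.
EPS therefore changes by 6.4278 × (-16.7%) = -107.3%.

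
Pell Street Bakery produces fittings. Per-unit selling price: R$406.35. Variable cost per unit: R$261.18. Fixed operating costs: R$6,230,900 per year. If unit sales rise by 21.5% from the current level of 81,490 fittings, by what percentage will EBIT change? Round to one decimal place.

+45.4%

Contribution at this volume is 81,490 × R$145.17 = R$11,829,903.30.
Subtracting fixed costs: EBIT = R$11,829,903.30 − R$6,230,900 = R$5,599,003.30.
DOL = contribution ÷ EBIT = R$11,829,903.30 ÷ R$5,599,003.30 = 2.1129.
%ΔEBIT = DOL × %ΔSales = 2.1129 × +21.5% = +45.4%.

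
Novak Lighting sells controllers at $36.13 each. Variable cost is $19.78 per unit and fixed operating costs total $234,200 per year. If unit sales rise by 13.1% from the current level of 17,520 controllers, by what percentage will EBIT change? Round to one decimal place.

+71.8%

Contribution at this volume is 17,520 × $16.35 = $286,452.00.
Operating income = contribution − fixed costs = $286,452.00 − $234,200 = $52,252.00.
So DOL = total CM / EBIT = $286,452.00 / $52,252.00 = 5.4821.
So EBIT moves 5.4821 × (+13.1%) = +71.8%.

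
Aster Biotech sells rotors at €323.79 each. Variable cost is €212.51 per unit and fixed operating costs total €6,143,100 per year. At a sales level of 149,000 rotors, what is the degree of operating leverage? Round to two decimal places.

Contribution at this volume is 149,000 × €111.28 = €16,580,720.00.
EBIT = €16,580,720.00 − €6,143,100 = €10,437,620.00.
DOL = contribution ÷ EBIT = €16,580,720.00 ÷ €10,437,620.00 = 1.5886.

1.59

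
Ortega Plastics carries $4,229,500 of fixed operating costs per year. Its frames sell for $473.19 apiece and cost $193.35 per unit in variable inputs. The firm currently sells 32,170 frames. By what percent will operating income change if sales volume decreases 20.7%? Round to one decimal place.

Contribution at this volume is 32,170 × $279.84 = $9,002,452.80.
EBIT = $9,002,452.80 − $4,229,500 = $4,772,952.80.
Degree of operating leverage = $9,002,452.80 / $4,772,952.80 = 1.8861.
%ΔEBIT = DOL × %ΔSales = 1.8861 × -20.7% = -39.0%.

-39.0%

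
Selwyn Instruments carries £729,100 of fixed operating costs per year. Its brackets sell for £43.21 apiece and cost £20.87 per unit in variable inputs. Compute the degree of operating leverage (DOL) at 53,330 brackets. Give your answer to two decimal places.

2.58

Total contribution margin = 53,330 × £22.34 = £1,191,392.20.
Subtracting fixed costs: EBIT = £1,191,392.20 − £729,100 = £462,292.20.
Degree of operating leverage = £1,191,392.20 / £462,292.20 = 2.5771.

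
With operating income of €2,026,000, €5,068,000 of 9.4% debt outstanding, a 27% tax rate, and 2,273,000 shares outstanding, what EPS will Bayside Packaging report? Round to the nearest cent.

Pre-tax income = €2,026,000 − €476,392.00 = €1,549,608.00.
After tax at 27%: net income = €1,549,608.00 × 0.73 = €1,131,213.84.
Per share: €1,131,213.84 / 2,273,000 shares = €0.50.

€0.50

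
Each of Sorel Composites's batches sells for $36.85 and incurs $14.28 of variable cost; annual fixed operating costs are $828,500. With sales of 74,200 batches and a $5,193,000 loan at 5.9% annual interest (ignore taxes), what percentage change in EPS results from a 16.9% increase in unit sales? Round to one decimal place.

Total contribution margin = 74,200 × $22.57 = $1,674,694.00.
Subtracting fixed costs: EBIT = $1,674,694.00 − $828,500 = $846,194.00.
After interest of $306,387.00, pre-tax earnings = $539,807.00.
Degree of combined leverage = contribution ÷ (EBIT − I) = $1,674,694.00 ÷ $539,807.00 = 3.1024.
EPS therefore changes by 3.1024 × (+16.9%) = +52.4%.

+52.4%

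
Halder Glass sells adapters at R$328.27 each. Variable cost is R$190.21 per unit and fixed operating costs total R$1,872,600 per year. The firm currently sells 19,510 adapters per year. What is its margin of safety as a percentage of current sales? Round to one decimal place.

30.5%

Each unit contributes R$328.27 − R$190.21 = R$138.06. Break-even units = R$1,872,600 ÷ R$138.06 = 13,563.67; break-even revenue = 13,563.67 × R$328.27 = R$4,452,545.28.
Actual sales revenue = 19,510 × R$328.27 = R$6,404,547.70.
Margin of safety = (R$6,404,547.70 − R$4,452,545.28) ÷ R$6,404,547.70 = 30.5%.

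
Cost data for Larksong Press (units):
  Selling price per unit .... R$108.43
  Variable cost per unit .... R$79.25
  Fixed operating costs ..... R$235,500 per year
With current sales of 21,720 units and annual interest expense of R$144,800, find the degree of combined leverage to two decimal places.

2.50

Total contribution margin = 21,720 × R$29.18 = R$633,789.60.
Operating income = contribution − fixed costs = R$633,789.60 − R$235,500 = R$398,289.60. Interest = R$144,800.00.
DOL = R$633,789.60 ÷ R$398,289.60 = 1.5913; DFL = R$398,289.60 ÷ R$253,489.60 = 1.5712.
DCL = DOL × DFL = 1.5913 × 1.5712 = 2.5003.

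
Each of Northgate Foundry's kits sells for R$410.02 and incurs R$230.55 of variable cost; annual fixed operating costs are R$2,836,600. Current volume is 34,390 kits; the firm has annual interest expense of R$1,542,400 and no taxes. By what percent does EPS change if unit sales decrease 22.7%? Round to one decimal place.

-78.1%

Contribution at this volume is 34,390 × R$179.47 = R$6,171,973.30.
Operating income = contribution − fixed costs = R$6,171,973.30 − R$2,836,600 = R$3,335,373.30.
Interest = R$1,542,400.00, so EBIT − I = R$1,792,973.30.
Degree of combined leverage = contribution ÷ (EBIT − I) = R$6,171,973.30 ÷ R$1,792,973.30 = 3.4423.
%ΔEPS = DCL × %ΔSales = 3.4423 × -22.7% = -78.1%.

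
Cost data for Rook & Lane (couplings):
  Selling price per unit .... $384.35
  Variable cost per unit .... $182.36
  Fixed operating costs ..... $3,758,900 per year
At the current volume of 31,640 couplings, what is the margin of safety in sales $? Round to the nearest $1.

Contribution margin per unit = $384.35 − $182.36 = $201.99. Break-even units = $3,758,900 ÷ $201.99 = 18,609.34; break-even revenue = 18,609.34 × $384.35 = $7,152,498.71.
Current sales = 31,640 × $384.35 = $12,160,834.00.
Margin of safety = $12,160,834.00 − $7,152,498.71 = $5,008,335.

$5,008,335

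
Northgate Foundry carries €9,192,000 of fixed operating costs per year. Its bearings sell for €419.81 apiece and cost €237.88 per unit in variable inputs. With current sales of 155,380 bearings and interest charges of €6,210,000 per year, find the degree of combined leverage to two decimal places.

2.20

Contribution at this volume is 155,380 × €181.93 = €28,268,283.40.
Subtracting fixed costs: EBIT = €28,268,283.40 − €9,192,000 = €19,076,283.40. Interest = €6,210,000.00.
DOL = €28,268,283.40 ÷ €19,076,283.40 = 1.4819; DFL = €19,076,283.40 ÷ €12,866,283.40 = 1.4827.
DCL = DOL × DFL = 1.4819 × 1.4827 = 2.1972.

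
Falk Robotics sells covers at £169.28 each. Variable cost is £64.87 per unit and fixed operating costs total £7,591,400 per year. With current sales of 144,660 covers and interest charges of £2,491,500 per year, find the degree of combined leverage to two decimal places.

Contribution at this volume is 144,660 × £104.41 = £15,103,950.60.
Operating income = contribution − fixed costs = £15,103,950.60 − £7,591,400 = £7,512,550.60. Interest = £2,491,500.00, so EBIT − I = £5,021,050.60.
DCL = contribution ÷ (EBIT − I) = £15,103,950.60 ÷ £5,021,050.60 = 3.0081.

3.01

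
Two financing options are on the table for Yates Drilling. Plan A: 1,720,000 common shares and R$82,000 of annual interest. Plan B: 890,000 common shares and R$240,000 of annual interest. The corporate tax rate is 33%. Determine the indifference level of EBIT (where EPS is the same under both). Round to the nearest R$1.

R$409,422

At indifference, (EBIT − 82,000)(1 − t)/1,720,000 = (EBIT − 240,000)(1 − t)/890,000.
Cancelling (1 − t) and cross-multiplying: 890,000·(EBIT − 82,000) = 1,720,000·(EBIT − 240,000).
EBIT × (1,720,000 − 890,000) = 240,000 × 1,720,000 − 82,000 × 890,000 = 339,820,000,000, so EBIT = 339,820,000,000 ÷ 830,000 = 409,421.69.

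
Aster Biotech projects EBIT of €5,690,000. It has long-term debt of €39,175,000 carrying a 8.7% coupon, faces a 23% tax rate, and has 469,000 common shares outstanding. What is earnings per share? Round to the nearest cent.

€3.75

Pre-tax income = €5,690,000 − €3,408,225.00 = €2,281,775.00.
Net income = €2,281,775.00 × (1 − 0.23) = €1,756,966.75.
Per share: €1,756,966.75 / 469,000 shares = €3.75.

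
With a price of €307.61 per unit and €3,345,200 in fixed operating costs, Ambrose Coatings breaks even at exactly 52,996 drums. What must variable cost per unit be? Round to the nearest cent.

At break-even, FC = Q × (P − VC), so P − VC = €3,345,200 ÷ 52,996 = €63.1217.
Hence VC = price − CM = €307.61 − €63.1217 = €244.49.

€244.49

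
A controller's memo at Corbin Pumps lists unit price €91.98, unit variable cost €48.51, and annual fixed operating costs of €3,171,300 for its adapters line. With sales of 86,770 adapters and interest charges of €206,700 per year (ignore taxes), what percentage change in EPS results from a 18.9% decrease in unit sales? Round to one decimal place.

Contribution at this volume is 86,770 × €43.47 = €3,771,891.90.
Operating income = contribution − fixed costs = €3,771,891.90 − €3,171,300 = €600,591.90.
After interest of €206,700.00, pre-tax earnings = €393,891.90.
Degree of combined leverage = contribution ÷ (EBIT − I) = €3,771,891.90 ÷ €393,891.90 = 9.5760.
%ΔEPS = DCL × %ΔSales = 9.5760 × -18.9% = -181.0%.

-181.0%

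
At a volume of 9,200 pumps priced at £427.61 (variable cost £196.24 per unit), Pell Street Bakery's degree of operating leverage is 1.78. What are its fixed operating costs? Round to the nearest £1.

£932,759

Total contribution margin = 9,200 × £231.37 = £2,128,604.00.
DOL = contribution / EBIT, so EBIT = £2,128,604.00 / 1.78 = £1,195,844.94.
Fixed costs = CM − EBIT = £2,128,604.00 − £1,195,844.94 = £932,759.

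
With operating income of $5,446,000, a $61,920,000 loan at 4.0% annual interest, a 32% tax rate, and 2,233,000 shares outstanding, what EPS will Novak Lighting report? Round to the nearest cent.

Interest = $2,476,800.00, so EBT = $5,446,000 − $2,476,800.00 = $2,969,200.00.
After tax at 32%: net income = $2,969,200.00 × 0.68 = $2,019,056.00.
EPS = $2,019,056.00 ÷ 2,233,000 = $0.90.

$0.90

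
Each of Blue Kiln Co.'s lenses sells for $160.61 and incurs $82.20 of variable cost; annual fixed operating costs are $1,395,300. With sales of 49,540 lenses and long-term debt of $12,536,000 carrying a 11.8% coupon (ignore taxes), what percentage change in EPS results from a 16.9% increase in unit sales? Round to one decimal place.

At 49,540 units, contribution = 49,540 × $78.41 = $3,884,431.40.
EBIT = $3,884,431.40 − $1,395,300 = $2,489,131.40.
After interest of $1,479,248.00, pre-tax earnings = $1,009,883.40.
Degree of combined leverage = contribution ÷ (EBIT − I) = $3,884,431.40 ÷ $1,009,883.40 = 3.8464.
%ΔEPS = DCL × %ΔSales = 3.8464 × +16.9% = +65.0%.

+65.0%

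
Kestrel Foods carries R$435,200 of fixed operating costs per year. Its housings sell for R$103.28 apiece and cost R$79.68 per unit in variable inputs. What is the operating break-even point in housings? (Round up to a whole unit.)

Each unit contributes R$103.28 − R$79.68 = R$23.60.
Break-even volume = fixed costs ÷ CM per unit = R$435,200 ÷ R$23.60 = 18,440.68, so 18,441 housings.

18,441 housings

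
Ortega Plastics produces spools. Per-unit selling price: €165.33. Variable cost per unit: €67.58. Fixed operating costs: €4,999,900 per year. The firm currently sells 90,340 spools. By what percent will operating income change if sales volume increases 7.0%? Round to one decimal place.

+16.1%

Total contribution margin = 90,340 × €97.75 = €8,830,735.00.
EBIT = €8,830,735.00 − €4,999,900 = €3,830,835.00.
DOL = contribution ÷ EBIT = €8,830,735.00 ÷ €3,830,835.00 = 2.3052.
%ΔEBIT = DOL × %ΔSales = 2.3052 × +7.0% = +16.1%.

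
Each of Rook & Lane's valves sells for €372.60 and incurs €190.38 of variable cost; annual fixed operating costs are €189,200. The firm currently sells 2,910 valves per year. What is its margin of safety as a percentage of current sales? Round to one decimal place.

64.3%

Each unit contributes €372.60 − €190.38 = €182.22. Break-even units = €189,200 ÷ €182.22 = 1,038.31; break-even revenue = 1,038.31 × €372.60 = €386,872.57.
Actual sales revenue = 2,910 × €372.60 = €1,084,266.00.
Margin of safety = (€1,084,266.00 − €386,872.57) ÷ €1,084,266.00 = 64.3%.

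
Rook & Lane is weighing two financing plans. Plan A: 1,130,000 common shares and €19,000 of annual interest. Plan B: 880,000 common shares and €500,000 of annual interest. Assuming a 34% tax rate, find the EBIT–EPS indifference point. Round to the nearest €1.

€2,193,120

At indifference, (EBIT − 19,000)(1 − t)/1,130,000 = (EBIT − 500,000)(1 − t)/880,000.
Cancelling (1 − t) and cross-multiplying: 880,000·(EBIT − 19,000) = 1,130,000·(EBIT − 500,000).
Solving, EBIT = (500,000·1,130,000 − 19,000·880,000) / (1,130,000 − 880,000) = 548,280,000,000 / 250,000 = 2,193,120.00.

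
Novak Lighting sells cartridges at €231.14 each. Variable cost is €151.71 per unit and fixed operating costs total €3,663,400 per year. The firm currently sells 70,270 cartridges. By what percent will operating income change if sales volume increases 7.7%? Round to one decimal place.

+22.4%

At 70,270 units, contribution = 70,270 × €79.43 = €5,581,546.10.
Operating income = contribution − fixed costs = €5,581,546.10 − €3,663,400 = €1,918,146.10.
So DOL = total CM / EBIT = €5,581,546.10 / €1,918,146.10 = 2.9099.
So EBIT moves 2.9099 × (+7.7%) = +22.4%.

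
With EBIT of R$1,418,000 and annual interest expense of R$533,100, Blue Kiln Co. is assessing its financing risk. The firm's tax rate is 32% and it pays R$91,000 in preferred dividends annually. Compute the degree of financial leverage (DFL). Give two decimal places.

Interest = R$533,100.00.
Pre-tax preferred-dividend burden = R$91,000 ÷ (1 − 0.32) = R$133,823.53.
DFL = EBIT ÷ [EBIT − I − D_p/(1−t)] = R$1,418,000 ÷ [R$1,418,000 − R$533,100.00 − R$133,823.53] = R$1,418,000 ÷ R$751,076.47 = 1.8880.

1.89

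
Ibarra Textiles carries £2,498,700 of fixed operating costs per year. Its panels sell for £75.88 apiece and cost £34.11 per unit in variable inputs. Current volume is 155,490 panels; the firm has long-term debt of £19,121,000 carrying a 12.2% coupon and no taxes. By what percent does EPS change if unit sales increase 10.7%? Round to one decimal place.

Total contribution margin = 155,490 × £41.77 = £6,494,817.30.
Operating income = contribution − fixed costs = £6,494,817.30 − £2,498,700 = £3,996,117.30.
After interest of £2,332,762.00, pre-tax earnings = £1,663,355.30.
DCL = total CM / (EBIT − I) = £6,494,817.30 / £1,663,355.30 = 3.9046.
EPS therefore changes by 3.9046 × (+10.7%) = +41.8%.

+41.8%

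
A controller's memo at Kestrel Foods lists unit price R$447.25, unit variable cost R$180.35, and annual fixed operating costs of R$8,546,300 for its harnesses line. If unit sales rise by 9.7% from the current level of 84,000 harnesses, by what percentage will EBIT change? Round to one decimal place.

At 84,000 units, contribution = 84,000 × R$266.90 = R$22,419,600.00.
EBIT = R$22,419,600.00 − R$8,546,300 = R$13,873,300.00.
So DOL = total CM / EBIT = R$22,419,600.00 / R$13,873,300.00 = 1.6160.
%ΔEBIT = DOL × %ΔSales = 1.6160 × +9.7% = +15.7%.

+15.7%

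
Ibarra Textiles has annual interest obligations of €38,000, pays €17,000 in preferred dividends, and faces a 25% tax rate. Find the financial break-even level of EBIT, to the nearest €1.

€60,667

Grossing the preferred dividend up to pre-tax terms: €17,000 / (1 − 0.25) = €22,666.67.
EPS = 0 when EBIT covers interest plus the pre-tax preferred burden: €38,000 + €22,666.67 = €60,666.67.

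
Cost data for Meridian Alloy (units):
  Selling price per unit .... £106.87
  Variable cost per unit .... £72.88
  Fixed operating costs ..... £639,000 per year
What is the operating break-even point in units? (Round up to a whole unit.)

18,800 units

Each unit contributes £106.87 − £72.88 = £33.99.
Break-even Q = £639,000 / £33.99 = 18,799.65 → 18,800 units.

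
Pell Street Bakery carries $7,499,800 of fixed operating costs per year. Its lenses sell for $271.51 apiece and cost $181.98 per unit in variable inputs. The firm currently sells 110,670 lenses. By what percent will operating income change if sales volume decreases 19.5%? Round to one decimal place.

Total contribution margin = 110,670 × $89.53 = $9,908,285.10.
Subtracting fixed costs: EBIT = $9,908,285.10 − $7,499,800 = $2,408,485.10.
Degree of operating leverage = $9,908,285.10 / $2,408,485.10 = 4.1139.
Operating income changes by 4.1139 × -19.5% = -80.2%.

-80.2%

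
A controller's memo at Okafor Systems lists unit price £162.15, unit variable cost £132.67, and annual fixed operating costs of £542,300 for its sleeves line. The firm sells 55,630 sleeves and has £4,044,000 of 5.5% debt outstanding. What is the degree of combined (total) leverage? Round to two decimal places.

Total contribution margin = 55,630 × £29.48 = £1,639,972.40.
Operating income = contribution − fixed costs = £1,639,972.40 − £542,300 = £1,097,672.40. Interest = £222,420.00.
DOL = £1,639,972.40 ÷ £1,097,672.40 = 1.4940; DFL = £1,097,672.40 ÷ £875,252.40 = 1.2541.
Combined leverage = 1.4940 × 1.2541 = 1.8736.

1.87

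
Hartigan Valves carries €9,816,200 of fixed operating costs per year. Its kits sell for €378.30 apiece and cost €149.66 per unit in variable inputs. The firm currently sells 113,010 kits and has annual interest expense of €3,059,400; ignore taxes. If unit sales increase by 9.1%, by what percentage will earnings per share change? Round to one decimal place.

Total contribution margin = 113,010 × €228.64 = €25,838,606.40.
Subtracting fixed costs: EBIT = €25,838,606.40 − €9,816,200 = €16,022,406.40.
Interest = €3,059,400.00, so EBIT − I = €12,963,006.40.
Degree of combined leverage = contribution ÷ (EBIT − I) = €25,838,606.40 ÷ €12,963,006.40 = 1.9933.
EPS therefore changes by 1.9933 × (+9.1%) = +18.1%.

+18.1%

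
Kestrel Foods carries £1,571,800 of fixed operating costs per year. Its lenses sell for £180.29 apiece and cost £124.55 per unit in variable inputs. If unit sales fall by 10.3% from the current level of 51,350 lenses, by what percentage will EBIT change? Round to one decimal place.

-22.8%

At 51,350 units, contribution = 51,350 × £55.74 = £2,862,249.00.
EBIT = £2,862,249.00 − £1,571,800 = £1,290,449.00.
So DOL = total CM / EBIT = £2,862,249.00 / £1,290,449.00 = 2.2180.
So EBIT moves 2.2180 × (-10.3%) = -22.8%.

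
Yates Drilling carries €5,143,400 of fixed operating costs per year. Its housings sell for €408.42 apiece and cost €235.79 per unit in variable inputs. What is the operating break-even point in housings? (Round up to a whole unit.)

Unit CM = price − variable cost = €408.42 − €235.79 = €172.63.
Break-even volume = fixed costs ÷ CM per unit = €5,143,400 ÷ €172.63 = 29,794.36, so 29,795 housings.

29,795 housings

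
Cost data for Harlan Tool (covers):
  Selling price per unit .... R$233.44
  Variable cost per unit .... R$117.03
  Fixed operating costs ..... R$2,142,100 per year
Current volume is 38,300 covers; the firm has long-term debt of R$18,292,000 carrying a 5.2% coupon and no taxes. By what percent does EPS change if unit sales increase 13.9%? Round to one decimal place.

At 38,300 units, contribution = 38,300 × R$116.41 = R$4,458,503.00.
Subtracting fixed costs: EBIT = R$4,458,503.00 − R$2,142,100 = R$2,316,403.00.
Interest = R$951,184.00, so EBIT − I = R$1,365,219.00.
DCL = total CM / (EBIT − I) = R$4,458,503.00 / R$1,365,219.00 = 3.2658.
%ΔEPS = DCL × %ΔSales = 3.2658 × +13.9% = +45.4%.

+45.4%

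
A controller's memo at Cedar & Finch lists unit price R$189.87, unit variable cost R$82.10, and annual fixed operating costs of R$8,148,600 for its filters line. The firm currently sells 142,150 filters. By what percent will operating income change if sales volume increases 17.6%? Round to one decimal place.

+37.6%

At 142,150 units, contribution = 142,150 × R$107.77 = R$15,319,505.50.
Subtracting fixed costs: EBIT = R$15,319,505.50 − R$8,148,600 = R$7,170,905.50.
Degree of operating leverage = R$15,319,505.50 / R$7,170,905.50 = 2.1363.
So EBIT moves 2.1363 × (+17.6%) = +37.6%.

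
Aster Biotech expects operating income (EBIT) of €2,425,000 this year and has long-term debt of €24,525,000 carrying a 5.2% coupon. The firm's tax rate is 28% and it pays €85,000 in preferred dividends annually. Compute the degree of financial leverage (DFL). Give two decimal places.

Interest = €1,275,300.00.
Pre-tax preferred-dividend burden = €85,000 ÷ (1 − 0.28) = €118,055.56.
DFL = EBIT ÷ [EBIT − I − D_p/(1−t)] = €2,425,000 ÷ [€2,425,000 − €1,275,300.00 − €118,055.56] = €2,425,000 ÷ €1,031,644.44 = 2.3506.

2.35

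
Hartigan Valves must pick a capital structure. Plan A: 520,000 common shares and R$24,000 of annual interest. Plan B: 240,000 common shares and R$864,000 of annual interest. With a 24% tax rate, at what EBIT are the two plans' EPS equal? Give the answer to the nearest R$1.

Set EPS_A = EPS_B: (EBIT − R$24,000)(1 − 0.24) ÷ 520,000 = (EBIT − R$864,000)(1 − 0.24) ÷ 240,000.
The (1 − t) factor cancels: (EBIT − 24,000) × 240,000 = (EBIT − 864,000) × 520,000.
EBIT × (520,000 − 240,000) = 864,000 × 520,000 − 24,000 × 240,000 = 443,520,000,000, so EBIT = 443,520,000,000 ÷ 280,000 = 1,584,000.00.

R$1,584,000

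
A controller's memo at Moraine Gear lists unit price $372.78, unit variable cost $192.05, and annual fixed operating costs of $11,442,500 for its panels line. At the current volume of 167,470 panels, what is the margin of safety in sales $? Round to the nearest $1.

Each unit contributes $372.78 − $192.05 = $180.73. Break-even units = $11,442,500 ÷ $180.73 = 63,312.68; break-even revenue = 63,312.68 × $372.78 = $23,601,699.50.
Actual sales revenue = 167,470 × $372.78 = $62,429,466.60.
Margin of safety = $62,429,466.60 − $23,601,699.50 = $38,827,767.

$38,827,767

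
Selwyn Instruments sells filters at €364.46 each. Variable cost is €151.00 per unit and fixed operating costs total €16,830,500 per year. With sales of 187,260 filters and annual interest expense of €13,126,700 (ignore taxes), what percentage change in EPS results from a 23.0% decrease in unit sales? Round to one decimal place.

-91.8%

Contribution at this volume is 187,260 × €213.46 = €39,972,519.60.
Subtracting fixed costs: EBIT = €39,972,519.60 − €16,830,500 = €23,142,019.60.
Interest = €13,126,700.00, so EBIT − I = €10,015,319.60.
DCL = total CM / (EBIT − I) = €39,972,519.60 / €10,015,319.60 = 3.9911.
%ΔEPS = DCL × %ΔSales = 3.9911 × -23.0% = -91.8%.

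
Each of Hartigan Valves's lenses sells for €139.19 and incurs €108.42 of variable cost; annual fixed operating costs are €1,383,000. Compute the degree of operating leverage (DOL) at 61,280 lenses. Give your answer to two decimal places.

3.75

Total contribution margin = 61,280 × €30.77 = €1,885,585.60.
EBIT = €1,885,585.60 − €1,383,000 = €502,585.60.
Degree of operating leverage = €1,885,585.60 / €502,585.60 = 3.7518.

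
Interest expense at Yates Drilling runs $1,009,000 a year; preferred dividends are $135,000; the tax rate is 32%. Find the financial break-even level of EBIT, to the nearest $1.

Grossing the preferred dividend up to pre-tax terms: $135,000 / (1 − 0.32) = $198,529.41.
EPS = 0 when EBIT covers interest plus the pre-tax preferred burden: $1,009,000 + $198,529.41 = $1,207,529.41.

$1,207,529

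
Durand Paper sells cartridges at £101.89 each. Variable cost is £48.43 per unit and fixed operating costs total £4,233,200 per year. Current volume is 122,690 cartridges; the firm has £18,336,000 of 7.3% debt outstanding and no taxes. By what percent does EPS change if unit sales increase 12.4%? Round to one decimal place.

Total contribution margin = 122,690 × £53.46 = £6,559,007.40.
Operating income = contribution − fixed costs = £6,559,007.40 − £4,233,200 = £2,325,807.40.
After interest of £1,338,528.00, pre-tax earnings = £987,279.40.
Degree of combined leverage = contribution ÷ (EBIT − I) = £6,559,007.40 ÷ £987,279.40 = 6.6435.
%ΔEPS = DCL × %ΔSales = 6.6435 × +12.4% = +82.4%.

+82.4%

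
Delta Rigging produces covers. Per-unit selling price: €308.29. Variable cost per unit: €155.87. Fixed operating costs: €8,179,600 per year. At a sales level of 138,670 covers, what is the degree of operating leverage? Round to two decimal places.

1.63

Contribution at this volume is 138,670 × €152.42 = €21,136,081.40.
Operating income = contribution − fixed costs = €21,136,081.40 − €8,179,600 = €12,956,481.40.
So DOL = total CM / EBIT = €21,136,081.40 / €12,956,481.40 = 1.6313.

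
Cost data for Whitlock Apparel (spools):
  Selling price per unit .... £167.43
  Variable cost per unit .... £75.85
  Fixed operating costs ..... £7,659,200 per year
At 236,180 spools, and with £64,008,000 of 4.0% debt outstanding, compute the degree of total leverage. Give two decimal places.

1.90

Total contribution margin = 236,180 × £91.58 = £21,629,364.40.
Subtracting fixed costs: EBIT = £21,629,364.40 − £7,659,200 = £13,970,164.40. Interest = £2,560,320.00.
DOL = £21,629,364.40 ÷ £13,970,164.40 = 1.5483; DFL = £13,970,164.40 ÷ £11,409,844.40 = 1.2244.
Combined leverage = 1.5483 × 1.2244 = 1.8957.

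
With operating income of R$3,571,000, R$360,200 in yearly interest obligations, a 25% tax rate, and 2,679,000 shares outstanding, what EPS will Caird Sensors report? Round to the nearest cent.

Pre-tax income = R$3,571,000 − R$360,200.00 = R$3,210,800.00.
Net income = R$3,210,800.00 × (1 − 0.25) = R$2,408,100.00.
EPS = R$2,408,100.00 ÷ 2,679,000 = R$0.90.

R$0.90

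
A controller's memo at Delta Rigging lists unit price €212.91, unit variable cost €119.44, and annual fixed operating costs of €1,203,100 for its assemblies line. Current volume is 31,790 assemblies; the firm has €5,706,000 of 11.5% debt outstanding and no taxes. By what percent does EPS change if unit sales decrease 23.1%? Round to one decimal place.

-61.7%

Total contribution margin = 31,790 × €93.47 = €2,971,411.30.
Operating income = contribution − fixed costs = €2,971,411.30 − €1,203,100 = €1,768,311.30.
After interest of €656,190.00, pre-tax earnings = €1,112,121.30.
DCL = total CM / (EBIT − I) = €2,971,411.30 / €1,112,121.30 = 2.6718.
%ΔEPS = DCL × %ΔSales = 2.6718 × -23.1% = -61.7%.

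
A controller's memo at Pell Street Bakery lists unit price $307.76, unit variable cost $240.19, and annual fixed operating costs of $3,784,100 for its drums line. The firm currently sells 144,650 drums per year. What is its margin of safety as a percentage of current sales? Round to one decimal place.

Unit CM = price − variable cost = $307.76 − $240.19 = $67.57. Break-even units = $3,784,100 ÷ $67.57 = 56,002.66; break-even revenue = 56,002.66 × $307.76 = $17,235,379.84.
Actual sales revenue = 144,650 × $307.76 = $44,517,484.00.
Margin of safety = ($44,517,484.00 − $17,235,379.84) ÷ $44,517,484.00 = 61.3%.

61.3%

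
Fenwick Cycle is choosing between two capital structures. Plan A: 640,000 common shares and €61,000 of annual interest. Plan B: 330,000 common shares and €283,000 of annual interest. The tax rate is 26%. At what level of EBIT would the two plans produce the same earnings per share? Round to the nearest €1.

At indifference, (EBIT − 61,000)(1 − t)/640,000 = (EBIT − 283,000)(1 − t)/330,000.
Cancelling (1 − t) and cross-multiplying: 330,000·(EBIT − 61,000) = 640,000·(EBIT − 283,000).
Solving, EBIT = (283,000·640,000 − 61,000·330,000) / (640,000 − 330,000) = 160,990,000,000 / 310,000 = 519,322.58.

€519,323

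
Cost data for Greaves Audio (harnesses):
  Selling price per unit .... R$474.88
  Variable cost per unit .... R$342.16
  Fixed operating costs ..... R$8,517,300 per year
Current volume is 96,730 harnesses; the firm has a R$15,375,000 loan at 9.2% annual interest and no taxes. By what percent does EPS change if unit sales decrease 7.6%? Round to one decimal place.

Contribution at this volume is 96,730 × R$132.72 = R$12,838,005.60.
Operating income = contribution − fixed costs = R$12,838,005.60 − R$8,517,300 = R$4,320,705.60.
After interest of R$1,414,500.00, pre-tax earnings = R$2,906,205.60.
Degree of combined leverage = contribution ÷ (EBIT − I) = R$12,838,005.60 ÷ R$2,906,205.60 = 4.4174.
%ΔEPS = DCL × %ΔSales = 4.4174 × -7.6% = -33.6%.

-33.6%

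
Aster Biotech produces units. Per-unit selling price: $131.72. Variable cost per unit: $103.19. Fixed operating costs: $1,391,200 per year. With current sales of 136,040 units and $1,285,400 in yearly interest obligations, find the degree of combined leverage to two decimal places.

3.22

At 136,040 units, contribution = 136,040 × $28.53 = $3,881,221.20.
EBIT = $3,881,221.20 − $1,391,200 = $2,490,021.20. Interest = $1,285,400.00.
DOL = $3,881,221.20 ÷ $2,490,021.20 = 1.5587; DFL = $2,490,021.20 ÷ $1,204,621.20 = 2.0671.
Combined leverage = 1.5587 × 2.0671 = 3.2220.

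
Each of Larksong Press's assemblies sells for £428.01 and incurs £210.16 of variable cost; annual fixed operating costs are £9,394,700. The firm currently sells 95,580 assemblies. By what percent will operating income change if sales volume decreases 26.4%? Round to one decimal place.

-48.1%

Total contribution margin = 95,580 × £217.85 = £20,822,103.00.
Operating income = contribution − fixed costs = £20,822,103.00 − £9,394,700 = £11,427,403.00.
So DOL = total CM / EBIT = £20,822,103.00 / £11,427,403.00 = 1.8221.
Operating income changes by 1.8221 × -26.4% = -48.1%.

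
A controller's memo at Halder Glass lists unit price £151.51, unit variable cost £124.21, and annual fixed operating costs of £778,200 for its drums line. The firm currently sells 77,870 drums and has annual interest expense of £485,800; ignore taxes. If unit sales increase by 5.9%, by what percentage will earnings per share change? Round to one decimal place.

Total contribution margin = 77,870 × £27.30 = £2,125,851.00.
EBIT = £2,125,851.00 − £778,200 = £1,347,651.00.
Interest = £485,800.00, so EBIT − I = £861,851.00.
DCL = total CM / (EBIT − I) = £2,125,851.00 / £861,851.00 = 2.4666.
%ΔEPS = DCL × %ΔSales = 2.4666 × +5.9% = +14.6%.

+14.6%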